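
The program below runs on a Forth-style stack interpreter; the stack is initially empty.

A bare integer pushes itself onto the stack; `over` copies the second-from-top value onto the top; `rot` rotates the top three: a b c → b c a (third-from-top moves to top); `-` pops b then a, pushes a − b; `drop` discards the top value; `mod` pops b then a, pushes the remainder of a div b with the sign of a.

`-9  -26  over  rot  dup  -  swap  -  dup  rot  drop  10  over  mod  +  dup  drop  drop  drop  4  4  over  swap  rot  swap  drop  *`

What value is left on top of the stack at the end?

16

-9   -> [-9]
-26  -> [-9, -26]
over -> [-9, -26, -9]
rot  -> [-26, -9, -9]
dup  -> [-26, -9, -9, -9]
-    -> [-26, -9, 0]
swap -> [-26, 0, -9]
-    -> [-26, 9]
dup  -> [-26, 9, 9]
rot  -> [9, 9, -26]
drop -> [9, 9]
10   -> [9, 9, 10]
over -> [9, 9, 10, 9]
mod  -> [9, 9, 1]
+    -> [9, 10]
dup  -> [9, 10, 10]
drop -> [9, 10]
drop -> [9]
drop -> []
4    -> [4]
4    -> [4, 4]
over -> [4, 4, 4]
swap -> [4, 4, 4]
rot  -> [4, 4, 4]
swap -> [4, 4, 4]
drop -> [4, 4]
*    -> [16]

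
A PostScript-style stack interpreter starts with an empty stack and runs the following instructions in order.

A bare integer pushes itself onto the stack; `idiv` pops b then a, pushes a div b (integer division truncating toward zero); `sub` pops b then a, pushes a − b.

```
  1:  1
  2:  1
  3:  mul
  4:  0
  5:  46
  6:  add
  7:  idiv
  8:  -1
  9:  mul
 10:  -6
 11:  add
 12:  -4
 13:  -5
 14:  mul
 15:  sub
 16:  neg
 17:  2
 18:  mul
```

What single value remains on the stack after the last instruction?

52

1    : [1]
1    : [1, 1]
mul  : [1]
0    : [1, 0]
46   : [1, 0, 46]
add  : [1, 46]
idiv : [0]
-1   : [0, -1]
mul  : [0]
-6   : [0, -6]
add  : [-6]
-4   : [-6, -4]
-5   : [-6, -4, -5]
mul  : [-6, 20]
sub  : [-26]
neg  : [26]
2    : [26, 2]
mul  : [52]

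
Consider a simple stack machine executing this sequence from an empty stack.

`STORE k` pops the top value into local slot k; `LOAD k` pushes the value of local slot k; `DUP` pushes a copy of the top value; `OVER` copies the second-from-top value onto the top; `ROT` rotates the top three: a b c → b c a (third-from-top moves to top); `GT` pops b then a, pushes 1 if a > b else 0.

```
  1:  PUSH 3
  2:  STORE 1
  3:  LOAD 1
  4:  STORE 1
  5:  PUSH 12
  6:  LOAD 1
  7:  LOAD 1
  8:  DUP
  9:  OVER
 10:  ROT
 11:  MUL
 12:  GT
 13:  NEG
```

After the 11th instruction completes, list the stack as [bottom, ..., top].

PUSH 3  → 3
STORE 1 → (empty)
LOAD 1  → 3
STORE 1 → (empty)
PUSH 12 → 12
LOAD 1  → 12 3
LOAD 1  → 12 3 3
DUP     → 12 3 3 3
OVER    → 12 3 3 3 3
ROT     → 12 3 3 3 3
MUL     → 12 3 3 9

[12, 3, 3, 9]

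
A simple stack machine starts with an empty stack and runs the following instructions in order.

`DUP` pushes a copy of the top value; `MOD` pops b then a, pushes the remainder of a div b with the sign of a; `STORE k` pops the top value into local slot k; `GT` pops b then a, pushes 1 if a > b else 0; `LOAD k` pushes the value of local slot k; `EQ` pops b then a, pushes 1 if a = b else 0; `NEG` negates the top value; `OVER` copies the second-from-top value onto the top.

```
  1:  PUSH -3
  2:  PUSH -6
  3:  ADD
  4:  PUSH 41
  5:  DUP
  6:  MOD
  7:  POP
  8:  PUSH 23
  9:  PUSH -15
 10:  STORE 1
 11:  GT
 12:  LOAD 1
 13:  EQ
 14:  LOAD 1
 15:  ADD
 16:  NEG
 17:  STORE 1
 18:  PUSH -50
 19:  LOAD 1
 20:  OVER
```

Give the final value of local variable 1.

15

PUSH -3  -> [-3]
PUSH -6  -> [-3, -6]
ADD      -> [-9]
PUSH 41  -> [-9, 41]
DUP      -> [-9, 41, 41]
MOD      -> [-9, 0]
POP      -> [-9]
PUSH 23  -> [-9, 23]
PUSH -15 -> [-9, 23, -15]
STORE 1  -> [-9, 23]
GT       -> [0]
LOAD 1   -> [0, -15]
EQ       -> [0]
LOAD 1   -> [0, -15]
ADD      -> [-15]
NEG      -> [15]
STORE 1  -> []
PUSH -50 -> [-50]
LOAD 1   -> [-50, 15]
OVER     -> [-50, 15, -50]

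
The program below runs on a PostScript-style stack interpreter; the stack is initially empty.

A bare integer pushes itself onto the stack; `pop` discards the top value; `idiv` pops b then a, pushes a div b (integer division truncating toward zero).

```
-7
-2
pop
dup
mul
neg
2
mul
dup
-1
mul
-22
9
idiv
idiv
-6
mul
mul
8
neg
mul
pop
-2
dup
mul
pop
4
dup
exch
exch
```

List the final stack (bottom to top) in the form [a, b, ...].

-7   -> [-7]
-2   -> [-7, -2]
pop  -> [-7]
dup  -> [-7, -7]
mul  -> [49]
neg  -> [-49]
2    -> [-49, 2]
mul  -> [-98]
dup  -> [-98, -98]
-1   -> [-98, -98, -1]
mul  -> [-98, 98]
-22  -> [-98, 98, -22]
9    -> [-98, 98, -22, 9]
idiv -> [-98, 98, -2]
idiv -> [-98, -49]
-6   -> [-98, -49, -6]
mul  -> [-98, 294]
mul  -> [-28812]
8    -> [-28812, 8]
neg  -> [-28812, -8]
mul  -> [230496]
pop  -> []
-2   -> [-2]
dup  -> [-2, -2]
mul  -> [4]
pop  -> []
4    -> [4]
dup  -> [4, 4]
exch -> [4, 4]
exch -> [4, 4]

[4, 4]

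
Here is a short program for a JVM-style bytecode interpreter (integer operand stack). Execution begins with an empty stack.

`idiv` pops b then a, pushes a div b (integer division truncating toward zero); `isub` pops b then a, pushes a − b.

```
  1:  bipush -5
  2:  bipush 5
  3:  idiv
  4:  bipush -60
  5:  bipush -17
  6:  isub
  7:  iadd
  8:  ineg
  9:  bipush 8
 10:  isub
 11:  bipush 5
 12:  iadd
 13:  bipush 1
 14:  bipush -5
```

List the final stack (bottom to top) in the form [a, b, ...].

bipush -5  → -5
bipush 5   → -5 5
idiv       → -1
bipush -60 → -1 -60
bipush -17 → -1 -60 -17
isub       → -1 -43
iadd       → -44
ineg       → 44
bipush 8   → 44 8
isub       → 36
bipush 5   → 36 5
iadd       → 41
bipush 1   → 41 1
bipush -5  → 41 1 -5

[41, 1, -5]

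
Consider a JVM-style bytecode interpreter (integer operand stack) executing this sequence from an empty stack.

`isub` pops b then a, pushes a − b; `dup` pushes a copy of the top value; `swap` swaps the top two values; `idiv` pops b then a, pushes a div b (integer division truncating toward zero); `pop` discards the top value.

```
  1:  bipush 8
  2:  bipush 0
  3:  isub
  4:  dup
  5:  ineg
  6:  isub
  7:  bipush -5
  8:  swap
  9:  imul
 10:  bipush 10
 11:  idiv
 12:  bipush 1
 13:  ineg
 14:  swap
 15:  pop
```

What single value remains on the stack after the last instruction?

bipush 8  -> 8
bipush 0  -> 8 0
isub      -> 8
dup       -> 8 8
ineg      -> 8 -8
isub      -> 16
bipush -5 -> 16 -5
swap      -> -5 16
imul      -> -80
bipush 10 -> -80 10
idiv      -> -8
bipush 1  -> -8 1
ineg      -> -8 -1
swap      -> -1 -8
pop       -> -1

-1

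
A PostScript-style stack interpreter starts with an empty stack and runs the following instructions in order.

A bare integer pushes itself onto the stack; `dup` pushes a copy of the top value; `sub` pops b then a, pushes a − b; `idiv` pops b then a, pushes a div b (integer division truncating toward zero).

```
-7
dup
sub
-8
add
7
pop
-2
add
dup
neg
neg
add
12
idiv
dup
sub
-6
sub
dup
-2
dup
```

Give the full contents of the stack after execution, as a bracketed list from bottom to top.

[6, 6, -2, -2]

-7   → -7
dup  → -7 -7
sub  → 0
-8   → 0 -8
add  → -8
7    → -8 7
pop  → -8
-2   → -8 -2
add  → -10
dup  → -10 -10
neg  → -10 10
neg  → -10 -10
add  → -20
12   → -20 12
idiv → -1
dup  → -1 -1
sub  → 0
-6   → 0 -6
sub  → 6
dup  → 6 6
-2   → 6 6 -2
dup  → 6 6 -2 -2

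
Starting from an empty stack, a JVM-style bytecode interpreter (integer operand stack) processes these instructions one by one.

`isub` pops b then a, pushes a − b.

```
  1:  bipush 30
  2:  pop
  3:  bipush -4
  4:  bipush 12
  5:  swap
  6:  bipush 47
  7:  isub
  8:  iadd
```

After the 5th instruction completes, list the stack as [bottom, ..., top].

bipush 30 -> 30
pop       -> (empty)
bipush -4 -> -4
bipush 12 -> -4 12
swap      -> 12 -4

[12, -4]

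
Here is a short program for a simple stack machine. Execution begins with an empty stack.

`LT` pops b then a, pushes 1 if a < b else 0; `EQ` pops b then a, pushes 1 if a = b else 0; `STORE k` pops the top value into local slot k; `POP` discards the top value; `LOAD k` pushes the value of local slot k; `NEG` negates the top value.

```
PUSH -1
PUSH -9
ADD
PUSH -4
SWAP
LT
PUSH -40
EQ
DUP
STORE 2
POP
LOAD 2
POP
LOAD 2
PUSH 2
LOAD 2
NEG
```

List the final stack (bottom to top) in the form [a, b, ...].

[0, 2, 0]

PUSH -1  -> -1
PUSH -9  -> -1 -9
ADD      -> -10
PUSH -4  -> -10 -4
SWAP     -> -4 -10
LT       -> 0
PUSH -40 -> 0 -40
EQ       -> 0
DUP      -> 0 0
STORE 2  -> 0
POP      -> (empty)
LOAD 2   -> 0
POP      -> (empty)
LOAD 2   -> 0
PUSH 2   -> 0 2
LOAD 2   -> 0 2 0
NEG      -> 0 2 0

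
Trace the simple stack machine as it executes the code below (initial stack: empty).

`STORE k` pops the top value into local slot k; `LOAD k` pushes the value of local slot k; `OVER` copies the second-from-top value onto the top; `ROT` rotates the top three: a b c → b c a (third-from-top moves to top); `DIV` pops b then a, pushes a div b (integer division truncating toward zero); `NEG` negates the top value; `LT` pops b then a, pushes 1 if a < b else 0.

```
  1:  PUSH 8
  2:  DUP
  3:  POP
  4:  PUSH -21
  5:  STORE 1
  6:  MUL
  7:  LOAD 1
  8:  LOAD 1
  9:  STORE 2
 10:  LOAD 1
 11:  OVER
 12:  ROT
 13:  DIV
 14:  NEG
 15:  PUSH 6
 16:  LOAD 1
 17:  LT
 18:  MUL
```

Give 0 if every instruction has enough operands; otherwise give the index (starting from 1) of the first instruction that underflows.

PUSH 8    8
DUP       8 8
POP       8
PUSH -21  8 -21
STORE 1   8
MUL  — needs 2 operands, stack has 1 → underflow

6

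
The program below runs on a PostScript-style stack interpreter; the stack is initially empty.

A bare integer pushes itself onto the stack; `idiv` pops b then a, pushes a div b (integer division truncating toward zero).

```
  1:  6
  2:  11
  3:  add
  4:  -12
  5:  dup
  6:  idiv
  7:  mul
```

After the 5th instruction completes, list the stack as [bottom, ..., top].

6   -> [6]
11  -> [6, 11]
add -> [17]
-12 -> [17, -12]
dup -> [17, -12, -12]

[17, -12, -12]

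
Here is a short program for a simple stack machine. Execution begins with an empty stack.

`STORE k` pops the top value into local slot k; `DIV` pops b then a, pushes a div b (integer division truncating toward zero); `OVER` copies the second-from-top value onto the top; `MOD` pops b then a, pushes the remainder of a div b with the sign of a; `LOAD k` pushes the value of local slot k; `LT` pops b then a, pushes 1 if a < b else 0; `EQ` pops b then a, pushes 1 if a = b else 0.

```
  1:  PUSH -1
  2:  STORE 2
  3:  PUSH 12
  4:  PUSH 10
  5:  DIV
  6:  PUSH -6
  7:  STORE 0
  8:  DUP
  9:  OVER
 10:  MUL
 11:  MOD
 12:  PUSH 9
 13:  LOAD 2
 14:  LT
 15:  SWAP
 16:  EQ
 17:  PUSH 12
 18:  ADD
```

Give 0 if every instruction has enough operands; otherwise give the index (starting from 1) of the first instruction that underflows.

PUSH -1 → -1
STORE 2 → (empty)
PUSH 12 → 12
PUSH 10 → 12 10
DIV     → 1
PUSH -6 → 1 -6
STORE 0 → 1
DUP     → 1 1
OVER    → 1 1 1
MUL     → 1 1
MOD     → 0
PUSH 9  → 0 9
LOAD 2  → 0 9 -1
LT      → 0 0
SWAP    → 0 0
EQ      → 1
PUSH 12 → 1 12
ADD     → 13

0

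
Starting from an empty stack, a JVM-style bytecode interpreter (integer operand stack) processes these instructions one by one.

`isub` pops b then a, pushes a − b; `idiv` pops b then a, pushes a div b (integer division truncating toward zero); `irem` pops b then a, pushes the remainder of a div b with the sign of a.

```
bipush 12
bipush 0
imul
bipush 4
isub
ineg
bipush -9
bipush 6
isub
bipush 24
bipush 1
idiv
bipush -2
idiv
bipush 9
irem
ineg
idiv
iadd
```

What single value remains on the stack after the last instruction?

-1

bipush 12 -> 12
bipush 0  -> 12 0
imul      -> 0
bipush 4  -> 0 4
isub      -> -4
ineg      -> 4
bipush -9 -> 4 -9
bipush 6  -> 4 -9 6
isub      -> 4 -15
bipush 24 -> 4 -15 24
bipush 1  -> 4 -15 24 1
idiv      -> 4 -15 24
bipush -2 -> 4 -15 24 -2
idiv      -> 4 -15 -12
bipush 9  -> 4 -15 -12 9
irem      -> 4 -15 -3
ineg      -> 4 -15 3
idiv      -> 4 -5
iadd      -> -1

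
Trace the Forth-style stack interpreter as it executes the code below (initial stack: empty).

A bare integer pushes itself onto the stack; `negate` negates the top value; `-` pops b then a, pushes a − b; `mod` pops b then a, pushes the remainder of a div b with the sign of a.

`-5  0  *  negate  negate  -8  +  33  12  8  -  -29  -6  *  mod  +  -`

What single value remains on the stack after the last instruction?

-5     → -5
0      → -5 0
*      → 0
negate → 0
negate → 0
-8     → 0 -8
+      → -8
33     → -8 33
12     → -8 33 12
8      → -8 33 12 8
-      → -8 33 4
-29    → -8 33 4 -29
-6     → -8 33 4 -29 -6
*      → -8 33 4 174
mod    → -8 33 4
+      → -8 37
-      → -45

-45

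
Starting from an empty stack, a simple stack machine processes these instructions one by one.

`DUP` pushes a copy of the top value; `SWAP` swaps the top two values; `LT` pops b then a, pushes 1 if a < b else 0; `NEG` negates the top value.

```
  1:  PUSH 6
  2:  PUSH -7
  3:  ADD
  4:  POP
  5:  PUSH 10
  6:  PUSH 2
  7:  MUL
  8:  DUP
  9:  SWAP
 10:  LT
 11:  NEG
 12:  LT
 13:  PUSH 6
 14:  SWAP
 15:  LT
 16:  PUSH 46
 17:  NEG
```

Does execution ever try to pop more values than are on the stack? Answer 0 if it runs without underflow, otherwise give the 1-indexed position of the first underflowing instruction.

12

PUSH 6  -> [6]
PUSH -7 -> [6, -7]
ADD     -> [-1]
POP     -> []
PUSH 10 -> [10]
PUSH 2  -> [10, 2]
MUL     -> [20]
DUP     -> [20, 20]
SWAP    -> [20, 20]
LT      -> [0]
NEG     -> [0]
LT  — needs 2 operands, stack has 1 → underflow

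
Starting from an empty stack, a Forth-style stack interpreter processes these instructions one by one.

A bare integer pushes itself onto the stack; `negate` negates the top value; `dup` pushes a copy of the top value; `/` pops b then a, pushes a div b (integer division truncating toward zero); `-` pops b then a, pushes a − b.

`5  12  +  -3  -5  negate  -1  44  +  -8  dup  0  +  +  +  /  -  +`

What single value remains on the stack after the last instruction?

5      : [5]
12     : [5, 12]
+      : [17]
-3     : [17, -3]
-5     : [17, -3, -5]
negate : [17, -3, 5]
-1     : [17, -3, 5, -1]
44     : [17, -3, 5, -1, 44]
+      : [17, -3, 5, 43]
-8     : [17, -3, 5, 43, -8]
dup    : [17, -3, 5, 43, -8, -8]
0      : [17, -3, 5, 43, -8, -8, 0]
+      : [17, -3, 5, 43, -8, -8]
+      : [17, -3, 5, 43, -16]
+      : [17, -3, 5, 27]
/      : [17, -3, 0]
-      : [17, -3]
+      : [14]

14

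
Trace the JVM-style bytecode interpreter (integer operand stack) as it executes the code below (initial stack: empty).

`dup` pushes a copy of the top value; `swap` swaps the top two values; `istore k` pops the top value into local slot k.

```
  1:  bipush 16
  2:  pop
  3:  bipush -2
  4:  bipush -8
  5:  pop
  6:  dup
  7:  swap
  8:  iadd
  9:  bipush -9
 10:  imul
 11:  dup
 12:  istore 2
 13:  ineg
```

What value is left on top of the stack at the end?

-36

bipush 16 : 16
pop       : (empty)
bipush -2 : -2
bipush -8 : -2 -8
pop       : -2
dup       : -2 -2
swap      : -2 -2
iadd      : -4
bipush -9 : -4 -9
imul      : 36
dup       : 36 36
istore 2  : 36
ineg      : -36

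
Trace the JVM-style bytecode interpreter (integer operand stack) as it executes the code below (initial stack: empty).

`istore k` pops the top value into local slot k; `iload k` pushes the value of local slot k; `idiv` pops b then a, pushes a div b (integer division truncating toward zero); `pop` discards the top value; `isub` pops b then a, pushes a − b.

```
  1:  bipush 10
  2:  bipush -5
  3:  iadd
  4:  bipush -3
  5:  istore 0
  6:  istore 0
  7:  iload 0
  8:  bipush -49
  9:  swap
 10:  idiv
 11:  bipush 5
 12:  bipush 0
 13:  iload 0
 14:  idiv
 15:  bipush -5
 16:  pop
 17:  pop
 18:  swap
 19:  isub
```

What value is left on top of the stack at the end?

14

bipush 10  → 10
bipush -5  → 10 -5
iadd       → 5
bipush -3  → 5 -3
istore 0   → 5
istore 0   → (empty)
iload 0    → 5
bipush -49 → 5 -49
swap       → -49 5
idiv       → -9
bipush 5   → -9 5
bipush 0   → -9 5 0
iload 0    → -9 5 0 5
idiv       → -9 5 0
bipush -5  → -9 5 0 -5
pop        → -9 5 0
pop        → -9 5
swap       → 5 -9
isub       → 14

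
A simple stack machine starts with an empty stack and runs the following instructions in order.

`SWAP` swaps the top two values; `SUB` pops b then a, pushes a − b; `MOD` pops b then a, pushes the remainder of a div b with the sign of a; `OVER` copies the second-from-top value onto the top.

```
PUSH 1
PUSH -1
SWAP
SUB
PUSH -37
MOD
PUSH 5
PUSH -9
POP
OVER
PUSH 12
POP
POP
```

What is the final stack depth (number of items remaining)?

2

PUSH 1   → [1]
PUSH -1  → [1, -1]
SWAP     → [-1, 1]
SUB      → [-2]
PUSH -37 → [-2, -37]
MOD      → [-2]
PUSH 5   → [-2, 5]
PUSH -9  → [-2, 5, -9]
POP      → [-2, 5]
OVER     → [-2, 5, -2]
PUSH 12  → [-2, 5, -2, 12]
POP      → [-2, 5, -2]
POP      → [-2, 5]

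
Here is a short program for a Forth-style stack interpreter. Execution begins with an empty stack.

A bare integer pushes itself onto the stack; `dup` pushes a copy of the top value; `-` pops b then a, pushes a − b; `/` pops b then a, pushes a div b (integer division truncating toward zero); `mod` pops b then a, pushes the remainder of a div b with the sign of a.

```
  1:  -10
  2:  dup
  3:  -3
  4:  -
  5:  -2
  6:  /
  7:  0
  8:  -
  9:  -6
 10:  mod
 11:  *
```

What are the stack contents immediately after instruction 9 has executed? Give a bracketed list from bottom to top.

-10 : [-10]
dup : [-10, -10]
-3  : [-10, -10, -3]
-   : [-10, -7]
-2  : [-10, -7, -2]
/   : [-10, 3]
0   : [-10, 3, 0]
-   : [-10, 3]
-6  : [-10, 3, -6]

[-10, 3, -6]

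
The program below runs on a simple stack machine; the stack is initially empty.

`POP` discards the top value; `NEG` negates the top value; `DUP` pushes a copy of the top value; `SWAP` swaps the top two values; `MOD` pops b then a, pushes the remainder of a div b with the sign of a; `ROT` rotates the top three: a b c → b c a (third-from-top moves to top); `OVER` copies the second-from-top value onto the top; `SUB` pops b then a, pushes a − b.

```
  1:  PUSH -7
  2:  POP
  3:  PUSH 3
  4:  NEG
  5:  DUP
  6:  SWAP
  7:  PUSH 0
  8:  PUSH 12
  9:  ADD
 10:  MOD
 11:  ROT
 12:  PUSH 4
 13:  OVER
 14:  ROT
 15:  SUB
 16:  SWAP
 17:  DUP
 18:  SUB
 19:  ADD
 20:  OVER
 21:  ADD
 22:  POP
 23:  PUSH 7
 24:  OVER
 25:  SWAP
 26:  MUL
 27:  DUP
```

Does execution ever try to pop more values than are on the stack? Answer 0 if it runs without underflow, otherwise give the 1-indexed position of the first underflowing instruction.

11

PUSH -7 : -7
POP     : (empty)
PUSH 3  : 3
NEG     : -3
DUP     : -3 -3
SWAP    : -3 -3
PUSH 0  : -3 -3 0
PUSH 12 : -3 -3 0 12
ADD     : -3 -3 12
MOD     : -3 -3
ROT  — needs 3 operands, stack has 2 → underflow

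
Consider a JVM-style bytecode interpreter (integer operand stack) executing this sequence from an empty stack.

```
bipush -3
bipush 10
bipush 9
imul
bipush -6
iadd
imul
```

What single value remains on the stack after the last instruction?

-252

bipush -3 -> -3
bipush 10 -> -3 10
bipush 9  -> -3 10 9
imul      -> -3 90
bipush -6 -> -3 90 -6
iadd      -> -3 84
imul      -> -252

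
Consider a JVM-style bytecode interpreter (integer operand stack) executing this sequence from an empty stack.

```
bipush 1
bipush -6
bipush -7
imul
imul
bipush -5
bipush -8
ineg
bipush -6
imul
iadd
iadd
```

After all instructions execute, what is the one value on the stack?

-11

bipush 1  : [1]
bipush -6 : [1, -6]
bipush -7 : [1, -6, -7]
imul      : [1, 42]
imul      : [42]
bipush -5 : [42, -5]
bipush -8 : [42, -5, -8]
ineg      : [42, -5, 8]
bipush -6 : [42, -5, 8, -6]
imul      : [42, -5, -48]
iadd      : [42, -53]
iadd      : [-11]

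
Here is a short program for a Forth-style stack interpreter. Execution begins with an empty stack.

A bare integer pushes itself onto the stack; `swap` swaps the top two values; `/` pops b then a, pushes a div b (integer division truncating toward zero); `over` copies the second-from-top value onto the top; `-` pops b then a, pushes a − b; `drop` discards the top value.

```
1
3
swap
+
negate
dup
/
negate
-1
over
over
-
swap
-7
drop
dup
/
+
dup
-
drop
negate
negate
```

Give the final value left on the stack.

1      : 1
3      : 1 3
swap   : 3 1
+      : 4
negate : -4
dup    : -4 -4
/      : 1
negate : -1
-1     : -1 -1
over   : -1 -1 -1
over   : -1 -1 -1 -1
-      : -1 -1 0
swap   : -1 0 -1
-7     : -1 0 -1 -7
drop   : -1 0 -1
dup    : -1 0 -1 -1
/      : -1 0 1
+      : -1 1
dup    : -1 1 1
-      : -1 0
drop   : -1
negate : 1
negate : -1

-1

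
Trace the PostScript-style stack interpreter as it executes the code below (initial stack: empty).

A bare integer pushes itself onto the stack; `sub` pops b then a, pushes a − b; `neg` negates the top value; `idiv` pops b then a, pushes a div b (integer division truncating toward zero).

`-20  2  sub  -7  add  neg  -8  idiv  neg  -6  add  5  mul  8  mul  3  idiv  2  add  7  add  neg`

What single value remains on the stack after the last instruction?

31

-20  : [-20]
2    : [-20, 2]
sub  : [-22]
-7   : [-22, -7]
add  : [-29]
neg  : [29]
-8   : [29, -8]
idiv : [-3]
neg  : [3]
-6   : [3, -6]
add  : [-3]
5    : [-3, 5]
mul  : [-15]
8    : [-15, 8]
mul  : [-120]
3    : [-120, 3]
idiv : [-40]
2    : [-40, 2]
add  : [-38]
7    : [-38, 7]
add  : [-31]
neg  : [31]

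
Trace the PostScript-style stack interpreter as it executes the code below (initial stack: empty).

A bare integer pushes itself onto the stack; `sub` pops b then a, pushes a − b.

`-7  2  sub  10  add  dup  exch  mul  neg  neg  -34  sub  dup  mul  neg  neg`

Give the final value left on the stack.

-7    [-7]
2     [-7, 2]
sub   [-9]
10    [-9, 10]
add   [1]
dup   [1, 1]
exch  [1, 1]
mul   [1]
neg   [-1]
neg   [1]
-34   [1, -34]
sub   [35]
dup   [35, 35]
mul   [1225]
neg   [-1225]
neg   [1225]

1225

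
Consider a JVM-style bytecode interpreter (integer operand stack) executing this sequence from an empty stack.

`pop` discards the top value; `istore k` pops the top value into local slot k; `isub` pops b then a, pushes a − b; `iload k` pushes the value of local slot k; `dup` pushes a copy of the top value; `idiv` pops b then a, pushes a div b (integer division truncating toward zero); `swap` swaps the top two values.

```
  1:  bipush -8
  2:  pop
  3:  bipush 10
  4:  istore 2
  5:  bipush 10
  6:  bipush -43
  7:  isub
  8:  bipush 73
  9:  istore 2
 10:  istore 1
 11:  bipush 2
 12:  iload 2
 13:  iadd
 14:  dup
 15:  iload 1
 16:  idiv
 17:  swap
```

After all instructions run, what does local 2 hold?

bipush -8  : -8
pop        : (empty)
bipush 10  : 10
istore 2   : (empty)
bipush 10  : 10
bipush -43 : 10 -43
isub       : 53
bipush 73  : 53 73
istore 2   : 53
istore 1   : (empty)
bipush 2   : 2
iload 2    : 2 73
iadd       : 75
dup        : 75 75
iload 1    : 75 75 53
idiv       : 75 1
swap       : 1 75

73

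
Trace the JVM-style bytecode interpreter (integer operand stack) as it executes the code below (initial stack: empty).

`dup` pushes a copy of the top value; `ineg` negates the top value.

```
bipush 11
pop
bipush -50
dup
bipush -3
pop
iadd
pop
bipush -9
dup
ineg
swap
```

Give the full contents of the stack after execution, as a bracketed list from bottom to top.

bipush 11  → 11
pop        → (empty)
bipush -50 → -50
dup        → -50 -50
bipush -3  → -50 -50 -3
pop        → -50 -50
iadd       → -100
pop        → (empty)
bipush -9  → -9
dup        → -9 -9
ineg       → -9 9
swap       → 9 -9

[9, -9]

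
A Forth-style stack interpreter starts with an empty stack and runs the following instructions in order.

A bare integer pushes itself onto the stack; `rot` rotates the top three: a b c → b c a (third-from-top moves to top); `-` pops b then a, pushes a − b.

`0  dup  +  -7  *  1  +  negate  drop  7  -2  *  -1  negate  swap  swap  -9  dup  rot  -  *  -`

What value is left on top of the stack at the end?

0      → [0]
dup    → [0, 0]
+      → [0]
-7     → [0, -7]
*      → [0]
1      → [0, 1]
+      → [1]
negate → [-1]
drop   → []
7      → [7]
-2     → [7, -2]
*      → [-14]
-1     → [-14, -1]
negate → [-14, 1]
swap   → [1, -14]
swap   → [-14, 1]
-9     → [-14, 1, -9]
dup    → [-14, 1, -9, -9]
rot    → [-14, -9, -9, 1]
-      → [-14, -9, -10]
*      → [-14, 90]
-      → [-104]

-104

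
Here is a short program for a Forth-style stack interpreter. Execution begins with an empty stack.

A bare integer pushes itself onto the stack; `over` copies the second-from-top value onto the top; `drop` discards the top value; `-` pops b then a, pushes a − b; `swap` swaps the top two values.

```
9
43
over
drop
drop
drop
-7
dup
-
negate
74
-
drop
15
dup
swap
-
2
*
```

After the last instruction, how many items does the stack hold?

1

9       9
43      9 43
over    9 43 9
drop    9 43
drop    9
drop    (empty)
-7      -7
dup     -7 -7
-       0
negate  0
74      0 74
-       -74
drop    (empty)
15      15
dup     15 15
swap    15 15
-       0
2       0 2
*       0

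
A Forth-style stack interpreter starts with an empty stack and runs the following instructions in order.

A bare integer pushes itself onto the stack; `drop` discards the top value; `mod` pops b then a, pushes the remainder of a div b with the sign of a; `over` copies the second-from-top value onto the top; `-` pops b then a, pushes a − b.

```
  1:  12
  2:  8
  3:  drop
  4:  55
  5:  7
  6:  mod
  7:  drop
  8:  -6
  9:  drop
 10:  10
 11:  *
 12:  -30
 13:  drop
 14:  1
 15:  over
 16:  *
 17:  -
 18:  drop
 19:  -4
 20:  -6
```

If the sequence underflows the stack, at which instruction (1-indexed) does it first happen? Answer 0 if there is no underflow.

0

12    [12]
8     [12, 8]
drop  [12]
55    [12, 55]
7     [12, 55, 7]
mod   [12, 6]
drop  [12]
-6    [12, -6]
drop  [12]
10    [12, 10]
*     [120]
-30   [120, -30]
drop  [120]
1     [120, 1]
over  [120, 1, 120]
*     [120, 120]
-     [0]
drop  []
-4    [-4]
-6    [-4, -6]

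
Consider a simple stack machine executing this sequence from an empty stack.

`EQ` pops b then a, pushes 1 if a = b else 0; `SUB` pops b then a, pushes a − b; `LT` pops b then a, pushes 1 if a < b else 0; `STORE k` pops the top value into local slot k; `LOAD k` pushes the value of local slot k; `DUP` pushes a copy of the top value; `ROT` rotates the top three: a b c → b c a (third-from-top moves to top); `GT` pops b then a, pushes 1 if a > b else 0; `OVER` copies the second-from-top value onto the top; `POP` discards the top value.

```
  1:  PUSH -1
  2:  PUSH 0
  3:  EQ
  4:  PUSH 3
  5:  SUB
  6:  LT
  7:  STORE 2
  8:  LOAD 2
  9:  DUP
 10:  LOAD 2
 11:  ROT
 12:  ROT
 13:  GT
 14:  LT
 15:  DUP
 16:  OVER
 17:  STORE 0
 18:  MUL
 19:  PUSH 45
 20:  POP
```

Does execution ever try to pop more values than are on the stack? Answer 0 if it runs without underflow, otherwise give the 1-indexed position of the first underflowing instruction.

6

PUSH -1 : [-1]
PUSH 0  : [-1, 0]
EQ      : [0]
PUSH 3  : [0, 3]
SUB     : [-3]
LT  — needs 2 operands, stack has 1 → underflow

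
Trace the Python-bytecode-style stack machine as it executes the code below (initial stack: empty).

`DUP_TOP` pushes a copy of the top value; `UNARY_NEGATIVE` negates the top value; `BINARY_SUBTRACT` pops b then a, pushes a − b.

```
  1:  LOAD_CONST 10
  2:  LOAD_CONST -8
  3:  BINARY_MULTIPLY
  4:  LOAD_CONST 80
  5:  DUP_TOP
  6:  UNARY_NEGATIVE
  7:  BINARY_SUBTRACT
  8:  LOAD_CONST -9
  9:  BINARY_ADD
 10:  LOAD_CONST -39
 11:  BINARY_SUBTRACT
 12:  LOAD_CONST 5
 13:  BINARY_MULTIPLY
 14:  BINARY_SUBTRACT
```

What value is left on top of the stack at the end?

LOAD_CONST 10    [10]
LOAD_CONST -8    [10, -8]
BINARY_MULTIPLY  [-80]
LOAD_CONST 80    [-80, 80]
DUP_TOP          [-80, 80, 80]
UNARY_NEGATIVE   [-80, 80, -80]
BINARY_SUBTRACT  [-80, 160]
LOAD_CONST -9    [-80, 160, -9]
BINARY_ADD       [-80, 151]
LOAD_CONST -39   [-80, 151, -39]
BINARY_SUBTRACT  [-80, 190]
LOAD_CONST 5     [-80, 190, 5]
BINARY_MULTIPLY  [-80, 950]
BINARY_SUBTRACT  [-1030]

-1030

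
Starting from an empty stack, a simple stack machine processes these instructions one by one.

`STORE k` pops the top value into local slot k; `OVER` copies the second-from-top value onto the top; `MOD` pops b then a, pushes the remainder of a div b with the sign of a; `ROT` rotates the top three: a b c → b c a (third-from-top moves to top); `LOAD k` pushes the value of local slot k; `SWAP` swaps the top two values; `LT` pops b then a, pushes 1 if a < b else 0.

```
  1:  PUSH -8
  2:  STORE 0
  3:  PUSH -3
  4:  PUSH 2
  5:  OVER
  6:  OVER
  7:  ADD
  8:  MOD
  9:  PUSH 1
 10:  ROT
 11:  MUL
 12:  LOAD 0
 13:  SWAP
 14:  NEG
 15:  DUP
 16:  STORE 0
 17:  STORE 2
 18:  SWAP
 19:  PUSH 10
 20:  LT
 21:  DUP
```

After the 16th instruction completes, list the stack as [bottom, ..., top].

[0, -8, 3]

PUSH -8  -8
STORE 0  (empty)
PUSH -3  -3
PUSH 2   -3 2
OVER     -3 2 -3
OVER     -3 2 -3 2
ADD      -3 2 -1
MOD      -3 0
PUSH 1   -3 0 1
ROT      0 1 -3
MUL      0 -3
LOAD 0   0 -3 -8
SWAP     0 -8 -3
NEG      0 -8 3
DUP      0 -8 3 3
STORE 0  0 -8 3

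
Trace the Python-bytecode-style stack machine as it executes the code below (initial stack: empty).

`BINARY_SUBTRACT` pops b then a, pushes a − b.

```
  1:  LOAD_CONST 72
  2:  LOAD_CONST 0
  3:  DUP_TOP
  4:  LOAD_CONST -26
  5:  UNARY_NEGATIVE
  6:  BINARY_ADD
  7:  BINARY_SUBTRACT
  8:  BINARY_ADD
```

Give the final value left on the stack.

46

LOAD_CONST 72   → 72
LOAD_CONST 0    → 72 0
DUP_TOP         → 72 0 0
LOAD_CONST -26  → 72 0 0 -26
UNARY_NEGATIVE  → 72 0 0 26
BINARY_ADD      → 72 0 26
BINARY_SUBTRACT → 72 -26
BINARY_ADD      → 46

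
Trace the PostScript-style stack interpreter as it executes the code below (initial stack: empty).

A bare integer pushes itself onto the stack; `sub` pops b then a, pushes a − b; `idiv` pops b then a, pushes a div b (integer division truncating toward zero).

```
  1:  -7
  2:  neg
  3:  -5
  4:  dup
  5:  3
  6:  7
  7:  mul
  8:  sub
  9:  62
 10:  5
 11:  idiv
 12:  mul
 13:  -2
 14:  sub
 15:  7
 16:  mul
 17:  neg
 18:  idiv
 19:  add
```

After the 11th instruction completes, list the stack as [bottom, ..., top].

-7   -> -7
neg  -> 7
-5   -> 7 -5
dup  -> 7 -5 -5
3    -> 7 -5 -5 3
7    -> 7 -5 -5 3 7
mul  -> 7 -5 -5 21
sub  -> 7 -5 -26
62   -> 7 -5 -26 62
5    -> 7 -5 -26 62 5
idiv -> 7 -5 -26 12

[7, -5, -26, 12]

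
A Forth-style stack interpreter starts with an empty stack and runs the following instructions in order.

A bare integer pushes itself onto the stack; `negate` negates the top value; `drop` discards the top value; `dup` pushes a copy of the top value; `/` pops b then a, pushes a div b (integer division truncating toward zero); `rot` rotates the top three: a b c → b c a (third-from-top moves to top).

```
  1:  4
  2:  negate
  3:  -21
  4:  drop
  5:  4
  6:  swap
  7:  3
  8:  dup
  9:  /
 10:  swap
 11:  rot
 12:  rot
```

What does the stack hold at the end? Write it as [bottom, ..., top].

4       4
negate  -4
-21     -4 -21
drop    -4
4       -4 4
swap    4 -4
3       4 -4 3
dup     4 -4 3 3
/       4 -4 1
swap    4 1 -4
rot     1 -4 4
rot     -4 4 1

[-4, 4, 1]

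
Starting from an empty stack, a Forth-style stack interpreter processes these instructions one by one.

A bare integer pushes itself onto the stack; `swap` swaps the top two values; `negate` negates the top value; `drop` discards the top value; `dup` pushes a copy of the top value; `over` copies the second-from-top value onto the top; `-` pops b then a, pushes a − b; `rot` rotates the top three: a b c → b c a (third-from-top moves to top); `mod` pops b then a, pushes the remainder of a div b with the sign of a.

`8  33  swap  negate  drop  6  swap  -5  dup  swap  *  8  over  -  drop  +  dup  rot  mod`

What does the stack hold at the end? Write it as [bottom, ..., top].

8       8
33      8 33
swap    33 8
negate  33 -8
drop    33
6       33 6
swap    6 33
-5      6 33 -5
dup     6 33 -5 -5
swap    6 33 -5 -5
*       6 33 25
8       6 33 25 8
over    6 33 25 8 25
-       6 33 25 -17
drop    6 33 25
+       6 58
dup     6 58 58
rot     58 58 6
mod     58 4

[58, 4]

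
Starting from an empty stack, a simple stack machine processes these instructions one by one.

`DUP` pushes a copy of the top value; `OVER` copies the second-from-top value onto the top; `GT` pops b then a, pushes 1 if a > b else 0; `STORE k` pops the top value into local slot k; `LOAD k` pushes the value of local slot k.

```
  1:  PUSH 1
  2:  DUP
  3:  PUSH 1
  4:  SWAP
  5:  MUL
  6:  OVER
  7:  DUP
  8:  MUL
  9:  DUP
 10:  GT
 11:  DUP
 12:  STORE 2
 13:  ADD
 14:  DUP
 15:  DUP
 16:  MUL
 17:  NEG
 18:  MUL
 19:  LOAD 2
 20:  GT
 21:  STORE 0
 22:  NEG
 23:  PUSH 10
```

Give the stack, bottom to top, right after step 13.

[1, 1]

PUSH 1  -> [1]
DUP     -> [1, 1]
PUSH 1  -> [1, 1, 1]
SWAP    -> [1, 1, 1]
MUL     -> [1, 1]
OVER    -> [1, 1, 1]
DUP     -> [1, 1, 1, 1]
MUL     -> [1, 1, 1]
DUP     -> [1, 1, 1, 1]
GT      -> [1, 1, 0]
DUP     -> [1, 1, 0, 0]
STORE 2 -> [1, 1, 0]
ADD     -> [1, 1]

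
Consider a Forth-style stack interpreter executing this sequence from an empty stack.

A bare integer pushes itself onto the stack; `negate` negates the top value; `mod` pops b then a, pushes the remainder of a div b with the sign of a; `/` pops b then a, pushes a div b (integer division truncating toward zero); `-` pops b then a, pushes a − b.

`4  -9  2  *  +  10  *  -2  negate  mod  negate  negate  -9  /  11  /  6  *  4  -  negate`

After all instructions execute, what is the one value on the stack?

4      -> [4]
-9     -> [4, -9]
2      -> [4, -9, 2]
*      -> [4, -18]
+      -> [-14]
10     -> [-14, 10]
*      -> [-140]
-2     -> [-140, -2]
negate -> [-140, 2]
mod    -> [0]
negate -> [0]
negate -> [0]
-9     -> [0, -9]
/      -> [0]
11     -> [0, 11]
/      -> [0]
6      -> [0, 6]
*      -> [0]
4      -> [0, 4]
-      -> [-4]
negate -> [4]

4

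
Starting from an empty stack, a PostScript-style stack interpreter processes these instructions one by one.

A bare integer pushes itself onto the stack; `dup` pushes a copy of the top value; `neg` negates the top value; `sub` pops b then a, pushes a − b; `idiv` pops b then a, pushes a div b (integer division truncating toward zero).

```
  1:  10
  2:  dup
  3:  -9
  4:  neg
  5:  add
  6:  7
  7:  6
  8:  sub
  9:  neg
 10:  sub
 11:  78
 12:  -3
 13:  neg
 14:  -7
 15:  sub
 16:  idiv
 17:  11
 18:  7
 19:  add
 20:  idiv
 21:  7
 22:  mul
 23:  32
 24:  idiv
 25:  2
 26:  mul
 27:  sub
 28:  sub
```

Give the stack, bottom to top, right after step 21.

10    10
dup   10 10
-9    10 10 -9
neg   10 10 9
add   10 19
7     10 19 7
6     10 19 7 6
sub   10 19 1
neg   10 19 -1
sub   10 20
78    10 20 78
-3    10 20 78 -3
neg   10 20 78 3
-7    10 20 78 3 -7
sub   10 20 78 10
idiv  10 20 7
11    10 20 7 11
7     10 20 7 11 7
add   10 20 7 18
idiv  10 20 0
7     10 20 0 7

[10, 20, 0, 7]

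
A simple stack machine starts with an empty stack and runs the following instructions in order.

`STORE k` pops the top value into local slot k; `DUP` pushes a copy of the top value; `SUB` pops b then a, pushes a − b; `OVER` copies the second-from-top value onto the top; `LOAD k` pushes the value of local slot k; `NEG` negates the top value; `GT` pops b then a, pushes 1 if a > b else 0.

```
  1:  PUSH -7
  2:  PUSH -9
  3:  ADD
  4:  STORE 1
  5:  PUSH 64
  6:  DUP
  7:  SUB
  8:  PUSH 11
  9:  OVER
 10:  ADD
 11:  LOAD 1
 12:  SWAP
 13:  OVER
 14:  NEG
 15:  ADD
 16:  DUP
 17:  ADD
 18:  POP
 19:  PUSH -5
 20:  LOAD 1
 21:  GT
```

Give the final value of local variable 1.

PUSH -7  [-7]
PUSH -9  [-7, -9]
ADD      [-16]
STORE 1  []
PUSH 64  [64]
DUP      [64, 64]
SUB      [0]
PUSH 11  [0, 11]
OVER     [0, 11, 0]
ADD      [0, 11]
LOAD 1   [0, 11, -16]
SWAP     [0, -16, 11]
OVER     [0, -16, 11, -16]
NEG      [0, -16, 11, 16]
ADD      [0, -16, 27]
DUP      [0, -16, 27, 27]
ADD      [0, -16, 54]
POP      [0, -16]
PUSH -5  [0, -16, -5]
LOAD 1   [0, -16, -5, -16]
GT       [0, -16, 1]

-16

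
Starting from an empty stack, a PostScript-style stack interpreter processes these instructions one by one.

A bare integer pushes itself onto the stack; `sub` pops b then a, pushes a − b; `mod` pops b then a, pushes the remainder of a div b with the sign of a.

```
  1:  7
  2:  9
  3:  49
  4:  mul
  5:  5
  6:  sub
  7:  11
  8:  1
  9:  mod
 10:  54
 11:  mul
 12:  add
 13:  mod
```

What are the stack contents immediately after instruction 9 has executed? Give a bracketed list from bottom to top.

7   : 7
9   : 7 9
49  : 7 9 49
mul : 7 441
5   : 7 441 5
sub : 7 436
11  : 7 436 11
1   : 7 436 11 1
mod : 7 436 0

[7, 436, 0]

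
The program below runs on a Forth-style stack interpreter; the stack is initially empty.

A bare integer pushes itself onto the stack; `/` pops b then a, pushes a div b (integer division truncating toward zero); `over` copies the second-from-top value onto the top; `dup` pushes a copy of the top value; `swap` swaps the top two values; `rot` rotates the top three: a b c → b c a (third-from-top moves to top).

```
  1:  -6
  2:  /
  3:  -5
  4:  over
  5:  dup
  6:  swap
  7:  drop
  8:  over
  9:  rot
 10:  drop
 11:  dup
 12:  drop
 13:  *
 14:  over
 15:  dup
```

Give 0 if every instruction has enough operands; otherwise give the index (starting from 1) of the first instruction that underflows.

-6  [-6]
/  — needs 2 operands, stack has 1 → underflow

2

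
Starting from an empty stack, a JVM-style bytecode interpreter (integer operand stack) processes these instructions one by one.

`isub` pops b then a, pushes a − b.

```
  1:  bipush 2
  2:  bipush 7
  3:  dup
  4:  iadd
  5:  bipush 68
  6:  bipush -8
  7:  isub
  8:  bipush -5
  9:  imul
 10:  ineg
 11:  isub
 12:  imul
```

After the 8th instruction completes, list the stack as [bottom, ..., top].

[2, 14, 76, -5]

bipush 2   2
bipush 7   2 7
dup        2 7 7
iadd       2 14
bipush 68  2 14 68
bipush -8  2 14 68 -8
isub       2 14 76
bipush -5  2 14 76 -5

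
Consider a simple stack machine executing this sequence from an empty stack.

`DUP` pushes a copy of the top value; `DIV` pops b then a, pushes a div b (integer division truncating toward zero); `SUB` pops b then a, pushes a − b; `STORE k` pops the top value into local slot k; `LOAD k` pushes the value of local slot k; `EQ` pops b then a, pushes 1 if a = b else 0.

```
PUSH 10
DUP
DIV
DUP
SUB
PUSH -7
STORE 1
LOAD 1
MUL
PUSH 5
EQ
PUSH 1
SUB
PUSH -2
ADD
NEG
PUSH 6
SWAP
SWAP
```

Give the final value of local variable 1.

-7

PUSH 10 -> 10
DUP     -> 10 10
DIV     -> 1
DUP     -> 1 1
SUB     -> 0
PUSH -7 -> 0 -7
STORE 1 -> 0
LOAD 1  -> 0 -7
MUL     -> 0
PUSH 5  -> 0 5
EQ      -> 0
PUSH 1  -> 0 1
SUB     -> -1
PUSH -2 -> -1 -2
ADD     -> -3
NEG     -> 3
PUSH 6  -> 3 6
SWAP    -> 6 3
SWAP    -> 3 6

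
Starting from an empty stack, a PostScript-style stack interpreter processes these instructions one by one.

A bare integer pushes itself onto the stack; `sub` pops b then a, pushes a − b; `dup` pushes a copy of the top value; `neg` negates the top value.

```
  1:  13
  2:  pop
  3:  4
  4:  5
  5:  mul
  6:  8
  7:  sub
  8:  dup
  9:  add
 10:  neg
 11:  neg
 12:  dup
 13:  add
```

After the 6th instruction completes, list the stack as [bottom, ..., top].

[20, 8]

13   13
pop  (empty)
4    4
5    4 5
mul  20
8    20 8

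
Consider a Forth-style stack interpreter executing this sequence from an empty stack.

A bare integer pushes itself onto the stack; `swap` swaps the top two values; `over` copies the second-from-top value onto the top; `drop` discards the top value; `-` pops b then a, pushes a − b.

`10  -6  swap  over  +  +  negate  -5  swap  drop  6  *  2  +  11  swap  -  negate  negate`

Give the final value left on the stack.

39

10      [10]
-6      [10, -6]
swap    [-6, 10]
over    [-6, 10, -6]
+       [-6, 4]
+       [-2]
negate  [2]
-5      [2, -5]
swap    [-5, 2]
drop    [-5]
6       [-5, 6]
*       [-30]
2       [-30, 2]
+       [-28]
11      [-28, 11]
swap    [11, -28]
-       [39]
negate  [-39]
negate  [39]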